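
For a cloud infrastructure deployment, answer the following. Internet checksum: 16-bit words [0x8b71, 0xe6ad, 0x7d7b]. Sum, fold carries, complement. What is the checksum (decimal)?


Given words: [0x8b71, 0xe6ad, 0x7d7b]
Step 1: Sum all words
Raw sum = 35697 + 59053 + 32123 = 126873
Step 2: Fold carry: (61337 + 1) = 61338
One's complement = ~61338 & 0xFFFF = 4197

4197


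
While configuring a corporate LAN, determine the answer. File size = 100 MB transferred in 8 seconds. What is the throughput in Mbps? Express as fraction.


Given: file = 100 MB, time = 8 s
File in Mb = 100 * 8 = 800 Mb
Throughput = 800 / 8 Mbps
Throughput = 100 Mbps

100


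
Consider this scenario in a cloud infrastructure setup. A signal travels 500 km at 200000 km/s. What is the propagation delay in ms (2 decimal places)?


Given: distance = 500 km, speed = 200000 km/s
Delay = distance / speed = 500 / 200000 seconds
Delay in ms = 500 * 1000 / 200000
Delay = 2.5000 ms
Rounded to 2 dp = 2.50 ms

2.50


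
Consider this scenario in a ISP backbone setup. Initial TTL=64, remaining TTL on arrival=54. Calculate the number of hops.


Given: initial TTL = 64, received TTL = 54
Hops = initial TTL - received TTL
Hops = 64 - 54 = 10

10


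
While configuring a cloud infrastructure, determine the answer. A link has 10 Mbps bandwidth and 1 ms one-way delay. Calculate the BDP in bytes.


Given: bandwidth = 10 Mbps, delay = 1 ms
BDP in bits = 10 * 10^6 * 1 / 1000
BDP in bits = 10000
BDP in bytes = 10000 / 8 = 1250

1250


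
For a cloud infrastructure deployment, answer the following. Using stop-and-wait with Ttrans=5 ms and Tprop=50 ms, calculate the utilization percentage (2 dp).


Given: Ttrans = 5 ms, Tprop = 50 ms
RTT = 2 * Tprop = 2 * 50 = 100 ms
U = Ttrans / (Ttrans + RTT)
U = 5 / (5 + 100)
U = 5 / 105 = 0.047619
U% = 4.76%

4.76


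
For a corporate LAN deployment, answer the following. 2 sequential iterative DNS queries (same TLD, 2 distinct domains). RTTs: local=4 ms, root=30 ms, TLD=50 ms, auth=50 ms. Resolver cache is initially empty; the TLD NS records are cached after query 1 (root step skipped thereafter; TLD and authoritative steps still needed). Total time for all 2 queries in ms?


Lookup 1 (cold cache): local + root + TLD + auth = 4 + 30 + 50 + 50 = 134 ms
Lookups 2..2 (TLD NS cached -> skip root; new domain -> still ask TLD and auth): local + TLD + auth = 4 + 50 + 50 = 104 ms each
Remaining 1 lookups: 1 * 104 = 104 ms
Total = 134 + 104 = 238 ms

238


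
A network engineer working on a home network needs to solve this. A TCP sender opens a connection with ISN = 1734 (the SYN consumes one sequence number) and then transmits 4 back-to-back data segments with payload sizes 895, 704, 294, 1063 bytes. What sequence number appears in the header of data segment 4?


The SYN occupies sequence number ISN = 1734, so the first data byte is ISN + 1 = 1735.
SEQ of data segment i = (ISN + 1) + sum of payload sizes of segments 1..i-1.
Segment 1: SEQ = 1735, payload = 895 bytes
Segment 2: SEQ = 2630, payload = 704 bytes
Segment 3: SEQ = 3334, payload = 294 bytes
Segment 4: SEQ = 3628, payload = 1063 bytes
SEQ of segment 4 = 1735 + 895 + 704 + 294 = 3628

3628


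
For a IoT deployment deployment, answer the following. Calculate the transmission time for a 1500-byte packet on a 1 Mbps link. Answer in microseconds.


Given: packet = 1500 bytes, bandwidth = 1 Mbps
Packet in bits = 1500 * 8 = 12000 bits
Bandwidth = 1 * 10^6 = 1000000 bps
Time = 12000 / 1000000 seconds
Time in us = 12000 * 10^6 / 1000000 = 12000

12000


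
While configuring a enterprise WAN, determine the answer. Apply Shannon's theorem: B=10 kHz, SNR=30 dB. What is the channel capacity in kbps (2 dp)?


Given: B = 10 kHz, SNR = 30 dB
SNR linear = 10^(30/10) = 1000
1 + SNR = 1001
log2(1001) = 9.9672262588
C = 10 * 1000 * 9.9672262588 = 99672.2626 bps
C = 99.672263 kbps -> 99.67 kbps (2 dp)

99.67


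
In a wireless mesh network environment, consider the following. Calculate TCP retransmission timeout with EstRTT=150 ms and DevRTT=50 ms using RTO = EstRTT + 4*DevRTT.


Given: EstRTT = 150 ms, DevRTT = 50 ms
Timeout = EstRTT + 4 * DevRTT
4 * DevRTT = 4 * 50 = 200
Timeout = 150 + 200 = 350 ms

350


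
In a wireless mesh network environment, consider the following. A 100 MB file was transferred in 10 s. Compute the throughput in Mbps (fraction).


Given: file = 100 MB, time = 10 s
File in Mb = 100 * 8 = 800 Mb
Throughput = 800 / 10 Mbps
Throughput = 80 Mbps

80


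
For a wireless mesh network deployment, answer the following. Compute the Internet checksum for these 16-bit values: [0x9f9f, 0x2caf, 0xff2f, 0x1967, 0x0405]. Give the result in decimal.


Given words: [0x9f9f, 0x2caf, 0xff2f, 0x1967, 0x0405]
Step 1: Sum all words
Raw sum = 40863 + 11439 + 65327 + 6503 + 1029 = 125161
Step 2: Fold carry: (59625 + 1) = 59626
One's complement = ~59626 & 0xFFFF = 5909

5909


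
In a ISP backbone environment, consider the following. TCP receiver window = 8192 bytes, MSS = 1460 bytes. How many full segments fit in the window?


Given: RWND = 8192 bytes, MSS = 1460 bytes
Full segments = floor(RWND / MSS)
Full segments = floor(8192 / 1460)
Full segments = floor(5.611) = 5

5


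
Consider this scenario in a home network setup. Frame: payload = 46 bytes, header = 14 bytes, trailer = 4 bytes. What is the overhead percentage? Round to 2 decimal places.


Given: payload = 46 B, header = 14 B, trailer = 4 B
Overhead bytes = header + trailer = 14 + 4 = 18
Total frame = payload + overhead = 46 + 18 = 64
Overhead % = 18 / 64 * 100 = 28.1250% -> 28.13% (2 dp)

28.13


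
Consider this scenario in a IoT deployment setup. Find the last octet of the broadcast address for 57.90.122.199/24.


Given: IP = 57.90.122.199, prefix = /24
Host bits = 32 - 24 = 8
Network last octet = 199 AND mask = 0
Host part size = 2^8 - 1 = 255
Broadcast last octet = 0 OR 255 = 255

255


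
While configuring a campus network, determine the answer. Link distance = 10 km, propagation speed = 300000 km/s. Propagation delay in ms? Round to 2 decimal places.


Given: distance = 10 km, speed = 300000 km/s
Delay = distance / speed = 10 / 300000 seconds
Delay in ms = 10 * 1000 / 300000
Delay = 0.0333 ms
Rounded to 2 dp = 0.03 ms

0.03


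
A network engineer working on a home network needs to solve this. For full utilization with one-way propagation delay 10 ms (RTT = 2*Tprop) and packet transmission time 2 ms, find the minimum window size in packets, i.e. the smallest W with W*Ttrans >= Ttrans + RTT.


Given: Ttrans = 2 ms, RTT = 20 ms (= 2 * Tprop, Tprop = 10 ms)
Time until first ACK returns = Ttrans + RTT = 2 + 20 = 22 ms
Need W * Ttrans >= Ttrans + RTT  ->  W >= (Ttrans + RTT) / Ttrans
(Ttrans + RTT) / Ttrans = 22 / 2 = 11
W_min = ceil(11) = 11

11


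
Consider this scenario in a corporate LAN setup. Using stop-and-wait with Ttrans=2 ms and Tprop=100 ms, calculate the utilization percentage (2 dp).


Given: Ttrans = 2 ms, Tprop = 100 ms
RTT = 2 * Tprop = 2 * 100 = 200 ms
U = Ttrans / (Ttrans + RTT)
U = 2 / (2 + 200)
U = 2 / 202 = 0.009901
U% = 0.99%

0.99


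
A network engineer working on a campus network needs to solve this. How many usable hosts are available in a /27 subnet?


Given: subnet mask /27
Host bits = 32 - 27 = 5
Total addresses = 2^5 = 32
Usable hosts = 32 - 2 (network + broadcast) = 30

30


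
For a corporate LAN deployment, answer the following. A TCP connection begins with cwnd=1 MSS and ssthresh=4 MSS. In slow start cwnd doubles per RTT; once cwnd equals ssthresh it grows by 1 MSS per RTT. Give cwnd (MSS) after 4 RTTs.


RTT 0: cwnd = 1 MSS (initial)
RTT 1: cwnd = 2 MSS (slow start, doubled)
RTT 2: cwnd = 4 MSS (slow start, doubled)
RTT 3: cwnd = 5 MSS (congestion avoidance, +1)
RTT 4: cwnd = 6 MSS (congestion avoidance, +1)

6


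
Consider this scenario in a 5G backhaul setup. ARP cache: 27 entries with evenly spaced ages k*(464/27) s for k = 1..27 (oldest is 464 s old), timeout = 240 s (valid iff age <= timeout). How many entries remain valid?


Ages are k * 464/27 s for k = 1..27 (spacing = 17.1852 s).
Entry k is valid iff k * 464/27 <= 240 iff k <= 27 * 240 / 464 = 13.9655
n_valid = floor(13.9655) = 13
(n_stale = 27 - 13 = 14)

13


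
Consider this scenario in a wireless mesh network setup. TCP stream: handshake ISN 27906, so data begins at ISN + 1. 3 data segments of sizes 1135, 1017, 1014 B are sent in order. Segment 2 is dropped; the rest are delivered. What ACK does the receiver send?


SYN uses sequence number 27906; first data byte = ISN + 1 = 27907.
Segment 1: SEQ = 27907, len = 1135 B, covers [27907, 29041]
Segment 2: SEQ = 29042, len = 1017 B, covers [29042, 30058] [LOST]
Segment 3: SEQ = 30059, len = 1014 B, covers [30059, 31072]
In-order data received: bytes [27907, 29041] (segments 1..1).
Segment 2 missing -> gap begins at byte 29042; later segments buffered out of order.
Cumulative ACK = next expected in-order byte = 27907 + 1135 = 29042

29042


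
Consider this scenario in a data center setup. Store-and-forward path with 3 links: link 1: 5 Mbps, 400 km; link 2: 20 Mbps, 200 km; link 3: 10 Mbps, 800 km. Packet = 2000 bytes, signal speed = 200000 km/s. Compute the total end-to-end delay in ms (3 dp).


Packet = 2000 bytes = 16000 bits. Store-and-forward: sum (t_trans + t_prop) per link.
Link 1: t_trans = 16000/(5*10^6) s = 3.2000 ms; t_prop = 400/200000 s = 2.0000 ms; subtotal = 5.2000 ms
Link 2: t_trans = 16000/(20*10^6) s = 0.8000 ms; t_prop = 200/200000 s = 1.0000 ms; subtotal = 1.8000 ms
Link 3: t_trans = 16000/(10*10^6) s = 1.6000 ms; t_prop = 800/200000 s = 4.0000 ms; subtotal = 5.6000 ms
End-to-end = 5.2000 + 1.8000 + 5.6000 = 12.6000 ms -> 12.600 ms (3 dp)

12.600


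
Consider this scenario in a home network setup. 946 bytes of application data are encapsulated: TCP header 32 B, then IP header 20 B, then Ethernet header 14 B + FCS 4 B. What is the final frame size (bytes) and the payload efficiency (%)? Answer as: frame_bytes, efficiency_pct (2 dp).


TCP segment = 946 + 32 = 978 B
IP packet = 978 + 20 = 998 B
Ethernet frame = 998 + 14 + 4 = 1016 B
Efficiency = app / frame = 946 / 1016 = 0.931102 = 93.1102% -> 93.11% (2 dp)

1016, 93.11


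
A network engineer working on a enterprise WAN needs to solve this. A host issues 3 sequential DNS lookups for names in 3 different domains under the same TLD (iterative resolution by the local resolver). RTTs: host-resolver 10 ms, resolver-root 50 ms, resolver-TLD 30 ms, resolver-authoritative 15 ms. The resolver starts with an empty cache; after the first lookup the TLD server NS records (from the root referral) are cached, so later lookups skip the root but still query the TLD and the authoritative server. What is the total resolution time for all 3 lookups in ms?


Lookup 1 (cold cache): local + root + TLD + auth = 10 + 50 + 30 + 15 = 105 ms
Lookups 2..3 (TLD NS cached -> skip root; new domain -> still ask TLD and auth): local + TLD + auth = 10 + 30 + 15 = 55 ms each
Remaining 2 lookups: 2 * 55 = 110 ms
Total = 105 + 110 = 215 ms

215


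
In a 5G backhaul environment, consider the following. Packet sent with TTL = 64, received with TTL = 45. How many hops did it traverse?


Given: initial TTL = 64, received TTL = 45
Hops = initial TTL - received TTL
Hops = 64 - 45 = 19

19


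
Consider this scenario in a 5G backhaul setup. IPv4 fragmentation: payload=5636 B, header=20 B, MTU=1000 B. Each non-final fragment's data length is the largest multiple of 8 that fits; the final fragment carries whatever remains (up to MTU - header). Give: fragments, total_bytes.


Max data per non-final fragment = floor((MTU - header)/8)*8 = floor((1000 - 20)/8)*8 = floor(980/8)*8 = 976 B
Final fragment needs no 8-byte alignment: it can carry up to MTU - header = 980 B
Non-final fragments needed = ceil((payload - 980) / 976) = ceil(4656/976) = ceil(4.7705) = 5
Number of fragments = 5 + 1 = 6
Fragment sizes (data): 5 * 976 B + 756 B (last, 756 <= 980 OK)
Total bytes sent = payload + n_frags * header = 5636 + 6*20 = 5636 + 120 = 5756 B

6, 5756


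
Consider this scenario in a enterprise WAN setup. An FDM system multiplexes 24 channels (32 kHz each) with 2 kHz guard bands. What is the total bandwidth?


Given: 24 channels, 32 kHz each, guard = 2 kHz
Channel bandwidth = 24 * 32 = 768 kHz
Guard bands = 23 gaps * 2 kHz = 46 kHz
Total = 768 + 46 = 814 kHz

814


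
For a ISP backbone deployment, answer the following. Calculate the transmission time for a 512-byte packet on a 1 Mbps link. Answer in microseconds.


Given: packet = 512 bytes, bandwidth = 1 Mbps
Packet in bits = 512 * 8 = 4096 bits
Bandwidth = 1 * 10^6 = 1000000 bps
Time = 4096 / 1000000 seconds
Time in us = 4096 * 10^6 / 1000000 = 4096

4096


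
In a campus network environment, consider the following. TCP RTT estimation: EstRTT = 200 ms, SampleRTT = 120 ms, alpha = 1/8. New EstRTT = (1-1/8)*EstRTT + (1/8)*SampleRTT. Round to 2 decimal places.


Given: EstRTT = 200 ms, SampleRTT = 120 ms, alpha = 1/8
New EstRTT = (1 - alpha) * EstRTT + alpha * SampleRTT
(7/8) * 200 = 175
(1/8) * 120 = 15
New EstRTT = 175 + 15 = 190 ms -> 190.00 ms (2 dp)

190.00


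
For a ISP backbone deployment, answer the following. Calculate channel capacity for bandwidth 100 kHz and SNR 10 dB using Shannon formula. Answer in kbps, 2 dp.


Given: B = 100 kHz, SNR = 10 dB
SNR linear = 10^(10/10) = 10
1 + SNR = 11
log2(11) = 3.4594316186
C = 100 * 1000 * 3.4594316186 = 345943.1619 bps
C = 345.943162 kbps -> 345.94 kbps (2 dp)

345.94


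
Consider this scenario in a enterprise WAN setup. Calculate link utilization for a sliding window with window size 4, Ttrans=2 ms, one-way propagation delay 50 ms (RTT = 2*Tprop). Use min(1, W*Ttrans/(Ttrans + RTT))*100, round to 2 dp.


Given: W = 4, Ttrans = 2 ms, RTT = 100 ms (= 2 * Tprop, Tprop = 50 ms)
Cycle time = Ttrans + RTT = 2 + 100 = 102 ms (first packet sent until its ACK returns)
W * Ttrans = 4 * 2 = 8 ms of sending per cycle
W * Ttrans / (Ttrans + RTT) = 8 / 102 = 0.078431
U = min(1, 0.078431) = 0.078431
U% = 7.84%

7.84


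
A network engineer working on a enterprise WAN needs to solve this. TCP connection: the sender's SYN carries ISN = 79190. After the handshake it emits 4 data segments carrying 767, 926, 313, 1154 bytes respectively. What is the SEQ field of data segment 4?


The SYN occupies sequence number ISN = 79190, so the first data byte is ISN + 1 = 79191.
SEQ of data segment i = (ISN + 1) + sum of payload sizes of segments 1..i-1.
Segment 1: SEQ = 79191, payload = 767 bytes
Segment 2: SEQ = 79958, payload = 926 bytes
Segment 3: SEQ = 80884, payload = 313 bytes
Segment 4: SEQ = 81197, payload = 1154 bytes
SEQ of segment 4 = 79191 + 767 + 926 + 313 = 81197

81197


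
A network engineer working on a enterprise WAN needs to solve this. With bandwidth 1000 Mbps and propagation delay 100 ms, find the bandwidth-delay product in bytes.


Given: bandwidth = 1000 Mbps, delay = 100 ms
BDP in bits = 1000 * 10^6 * 100 / 1000
BDP in bits = 100000000
BDP in bytes = 100000000 / 8 = 12500000

12500000


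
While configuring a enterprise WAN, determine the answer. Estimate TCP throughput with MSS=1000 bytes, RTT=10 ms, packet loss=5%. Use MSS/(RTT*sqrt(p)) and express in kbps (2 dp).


Given: MSS = 1000 bytes, RTT = 10 ms, loss = 5%
RTT in seconds = 10 / 1000 = 0.01
Loss rate = 5% = 0.05
sqrt(loss) = sqrt(0.05) = 0.223606797750
Throughput (bytes/s) = 1000 / (0.01 * 0.223606797750) = 447213.5955
Throughput (kbps) = 447213.5955 * 8 / 1000 = 3577.708764 -> 3577.71 kbps (2 dp)

3577.71


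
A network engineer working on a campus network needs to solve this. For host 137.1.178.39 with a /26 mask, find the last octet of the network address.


Given: IP = 137.1.178.39, prefix = /26
Subnet mask = 255.255.255.192
Last octet of IP: 39
Last octet of mask: 192
Network last octet = 39 AND 192 = 0

0


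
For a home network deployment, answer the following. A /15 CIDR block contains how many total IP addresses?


Given: CIDR prefix /15
Host bits = 32 - 15 = 17
Total addresses = 2^17 = 131072

131072


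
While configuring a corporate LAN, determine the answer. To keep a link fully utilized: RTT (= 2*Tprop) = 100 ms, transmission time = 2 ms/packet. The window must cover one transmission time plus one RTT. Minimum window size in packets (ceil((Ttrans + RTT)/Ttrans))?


Given: Ttrans = 2 ms, RTT = 100 ms (= 2 * Tprop, Tprop = 50 ms)
Time until first ACK returns = Ttrans + RTT = 2 + 100 = 102 ms
Need W * Ttrans >= Ttrans + RTT  ->  W >= (Ttrans + RTT) / Ttrans
(Ttrans + RTT) / Ttrans = 102 / 2 = 51
W_min = ceil(51) = 51

51


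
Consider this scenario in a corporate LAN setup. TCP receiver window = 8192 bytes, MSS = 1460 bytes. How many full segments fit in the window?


Given: RWND = 8192 bytes, MSS = 1460 bytes
Full segments = floor(RWND / MSS)
Full segments = floor(8192 / 1460)
Full segments = floor(5.611) = 5

5


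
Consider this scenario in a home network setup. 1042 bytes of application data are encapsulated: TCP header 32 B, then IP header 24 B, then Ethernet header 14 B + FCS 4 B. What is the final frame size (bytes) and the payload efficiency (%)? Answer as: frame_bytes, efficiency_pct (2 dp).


TCP segment = 1042 + 32 = 1074 B
IP packet = 1074 + 24 = 1098 B
Ethernet frame = 1098 + 14 + 4 = 1116 B
Efficiency = app / frame = 1042 / 1116 = 0.933692 = 93.3692% -> 93.37% (2 dp)

1116, 93.37


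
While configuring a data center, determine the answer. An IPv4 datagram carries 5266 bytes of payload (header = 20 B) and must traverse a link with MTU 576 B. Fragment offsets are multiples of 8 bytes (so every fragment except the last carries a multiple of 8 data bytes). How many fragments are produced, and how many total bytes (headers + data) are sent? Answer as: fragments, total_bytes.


Max data per non-final fragment = floor((MTU - header)/8)*8 = floor((576 - 20)/8)*8 = floor(556/8)*8 = 552 B
Final fragment needs no 8-byte alignment: it can carry up to MTU - header = 556 B
Non-final fragments needed = ceil((payload - 556) / 552) = ceil(4710/552) = ceil(8.5326) = 9
Number of fragments = 9 + 1 = 10
Fragment sizes (data): 9 * 552 B + 298 B (last, 298 <= 556 OK)
Total bytes sent = payload + n_frags * header = 5266 + 10*20 = 5266 + 200 = 5466 B

10, 5466


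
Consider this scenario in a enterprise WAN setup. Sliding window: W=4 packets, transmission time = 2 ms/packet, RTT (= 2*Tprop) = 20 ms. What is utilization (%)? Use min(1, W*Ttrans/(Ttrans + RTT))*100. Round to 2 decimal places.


Given: W = 4, Ttrans = 2 ms, RTT = 20 ms (= 2 * Tprop, Tprop = 10 ms)
Cycle time = Ttrans + RTT = 2 + 20 = 22 ms (first packet sent until its ACK returns)
W * Ttrans = 4 * 2 = 8 ms of sending per cycle
W * Ttrans / (Ttrans + RTT) = 8 / 22 = 0.363636
U = min(1, 0.363636) = 0.363636
U% = 36.36%

36.36


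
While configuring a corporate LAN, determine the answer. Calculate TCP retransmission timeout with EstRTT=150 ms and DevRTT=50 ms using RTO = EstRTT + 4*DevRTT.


Given: EstRTT = 150 ms, DevRTT = 50 ms
Timeout = EstRTT + 4 * DevRTT
4 * DevRTT = 4 * 50 = 200
Timeout = 150 + 200 = 350 ms

350


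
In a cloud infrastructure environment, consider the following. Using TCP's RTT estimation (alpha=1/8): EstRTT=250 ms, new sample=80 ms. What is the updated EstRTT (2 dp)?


Given: EstRTT = 250 ms, SampleRTT = 80 ms, alpha = 1/8
New EstRTT = (1 - alpha) * EstRTT + alpha * SampleRTT
(7/8) * 250 = 218.75
(1/8) * 80 = 10
New EstRTT = 218.75 + 10 = 228.75 ms -> 228.75 ms (2 dp)

228.75


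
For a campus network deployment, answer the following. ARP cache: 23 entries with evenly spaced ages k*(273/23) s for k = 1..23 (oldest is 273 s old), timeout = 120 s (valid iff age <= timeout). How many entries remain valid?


Ages are k * 273/23 s for k = 1..23 (spacing = 11.8696 s).
Entry k is valid iff k * 273/23 <= 120 iff k <= 23 * 120 / 273 = 10.1099
n_valid = floor(10.1099) = 10
(n_stale = 23 - 10 = 13)

10


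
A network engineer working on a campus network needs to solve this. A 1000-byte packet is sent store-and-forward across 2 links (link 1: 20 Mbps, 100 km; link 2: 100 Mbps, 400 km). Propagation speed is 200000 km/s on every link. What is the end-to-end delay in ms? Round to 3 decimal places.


Packet = 1000 bytes = 8000 bits. Store-and-forward: sum (t_trans + t_prop) per link.
Link 1: t_trans = 8000/(20*10^6) s = 0.4000 ms; t_prop = 100/200000 s = 0.5000 ms; subtotal = 0.9000 ms
Link 2: t_trans = 8000/(100*10^6) s = 0.0800 ms; t_prop = 400/200000 s = 2.0000 ms; subtotal = 2.0800 ms
End-to-end = 0.9000 + 2.0800 = 2.9800 ms -> 2.980 ms (3 dp)

2.980


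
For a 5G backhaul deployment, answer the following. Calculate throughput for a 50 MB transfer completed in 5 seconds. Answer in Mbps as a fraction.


Given: file = 50 MB, time = 5 s
File in Mb = 50 * 8 = 400 Mb
Throughput = 400 / 5 Mbps
Throughput = 80 Mbps

80


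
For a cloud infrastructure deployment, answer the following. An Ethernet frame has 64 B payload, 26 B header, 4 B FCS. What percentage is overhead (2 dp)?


Given: payload = 64 B, header = 26 B, trailer = 4 B
Overhead bytes = header + trailer = 26 + 4 = 30
Total frame = payload + overhead = 64 + 30 = 94
Overhead % = 30 / 94 * 100 = 31.9149% -> 31.91% (2 dp)

31.91


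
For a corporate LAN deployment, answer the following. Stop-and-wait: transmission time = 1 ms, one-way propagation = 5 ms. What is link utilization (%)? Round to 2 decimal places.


Given: Ttrans = 1 ms, Tprop = 5 ms
RTT = 2 * Tprop = 2 * 5 = 10 ms
U = Ttrans / (Ttrans + RTT)
U = 1 / (1 + 10)
U = 1 / 11 = 0.090909
U% = 9.09%

9.09


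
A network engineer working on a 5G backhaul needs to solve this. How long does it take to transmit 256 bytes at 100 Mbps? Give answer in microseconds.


Given: packet = 256 bytes, bandwidth = 100 Mbps
Packet in bits = 256 * 8 = 2048 bits
Bandwidth = 100 * 10^6 = 100000000 bps
Time = 2048 / 100000000 seconds
Time in us = 2048 * 10^6 / 100000000 = 20.48

20.48


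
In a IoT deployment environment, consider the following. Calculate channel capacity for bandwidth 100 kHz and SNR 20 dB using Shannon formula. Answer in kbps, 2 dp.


Given: B = 100 kHz, SNR = 20 dB
SNR linear = 10^(20/10) = 100
1 + SNR = 101
log2(101) = 6.6582114828
C = 100 * 1000 * 6.6582114828 = 665821.1483 bps
C = 665.821148 kbps -> 665.82 kbps (2 dp)

665.82


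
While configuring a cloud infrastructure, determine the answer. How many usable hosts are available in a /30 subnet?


Given: subnet mask /30
Host bits = 32 - 30 = 2
Total addresses = 2^2 = 4
Usable hosts = 4 - 2 (network + broadcast) = 2

2


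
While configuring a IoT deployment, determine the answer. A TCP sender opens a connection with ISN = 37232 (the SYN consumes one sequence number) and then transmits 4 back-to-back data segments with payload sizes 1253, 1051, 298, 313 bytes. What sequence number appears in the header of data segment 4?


The SYN occupies sequence number ISN = 37232, so the first data byte is ISN + 1 = 37233.
SEQ of data segment i = (ISN + 1) + sum of payload sizes of segments 1..i-1.
Segment 1: SEQ = 37233, payload = 1253 bytes
Segment 2: SEQ = 38486, payload = 1051 bytes
Segment 3: SEQ = 39537, payload = 298 bytes
Segment 4: SEQ = 39835, payload = 313 bytes
SEQ of segment 4 = 37233 + 1253 + 1051 + 298 = 39835

39835


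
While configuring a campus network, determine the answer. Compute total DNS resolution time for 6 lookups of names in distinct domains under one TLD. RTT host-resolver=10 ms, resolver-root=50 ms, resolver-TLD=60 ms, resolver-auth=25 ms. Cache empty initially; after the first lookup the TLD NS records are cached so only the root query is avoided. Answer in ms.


Lookup 1 (cold cache): local + root + TLD + auth = 10 + 50 + 60 + 25 = 145 ms
Lookups 2..6 (TLD NS cached -> skip root; new domain -> still ask TLD and auth): local + TLD + auth = 10 + 60 + 25 = 95 ms each
Remaining 5 lookups: 5 * 95 = 475 ms
Total = 145 + 475 = 620 ms

620


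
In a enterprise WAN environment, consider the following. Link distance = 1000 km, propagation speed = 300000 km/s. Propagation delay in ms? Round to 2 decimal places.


Given: distance = 1000 km, speed = 300000 km/s
Delay = distance / speed = 1000 / 300000 seconds
Delay in ms = 1000 * 1000 / 300000
Delay = 3.3333 ms
Rounded to 2 dp = 3.33 ms

3.33


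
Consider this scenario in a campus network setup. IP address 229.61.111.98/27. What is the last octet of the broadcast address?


Given: IP = 229.61.111.98, prefix = /27
Host bits = 32 - 27 = 5
Network last octet = 98 AND mask = 96
Host part size = 2^5 - 1 = 31
Broadcast last octet = 96 OR 31 = 127

127


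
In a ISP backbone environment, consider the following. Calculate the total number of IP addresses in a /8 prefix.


Given: CIDR prefix /8
Host bits = 32 - 8 = 24
Total addresses = 2^24 = 16777216

16777216


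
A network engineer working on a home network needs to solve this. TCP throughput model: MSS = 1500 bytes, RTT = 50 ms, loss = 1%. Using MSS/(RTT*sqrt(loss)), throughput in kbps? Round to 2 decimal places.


Given: MSS = 1500 bytes, RTT = 50 ms, loss = 1%
RTT in seconds = 50 / 1000 = 0.05
Loss rate = 1% = 0.01
sqrt(loss) = sqrt(0.01) = 0.1
Throughput (bytes/s) = 1500 / (0.05 * 0.1) = 300000.0000
Throughput (kbps) = 300000.0000 * 8 / 1000 = 2400.000000 -> 2400.00 kbps (2 dp)

2400.00


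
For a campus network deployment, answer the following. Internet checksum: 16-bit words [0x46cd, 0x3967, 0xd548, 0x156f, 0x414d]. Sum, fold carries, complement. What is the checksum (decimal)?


Given words: [0x46cd, 0x3967, 0xd548, 0x156f, 0x414d]
Step 1: Sum all words
Raw sum = 18125 + 14695 + 54600 + 5487 + 16717 = 109624
Step 2: Fold carry: (44088 + 1) = 44089
One's complement = ~44089 & 0xFFFF = 21446

21446


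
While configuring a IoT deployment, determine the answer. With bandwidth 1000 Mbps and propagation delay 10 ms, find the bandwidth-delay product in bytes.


Given: bandwidth = 1000 Mbps, delay = 10 ms
BDP in bits = 1000 * 10^6 * 10 / 1000
BDP in bits = 10000000
BDP in bytes = 10000000 / 8 = 1250000

1250000


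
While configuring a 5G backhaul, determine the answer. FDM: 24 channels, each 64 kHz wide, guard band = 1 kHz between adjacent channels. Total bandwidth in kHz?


Given: 24 channels, 64 kHz each, guard = 1 kHz
Channel bandwidth = 24 * 64 = 1536 kHz
Guard bands = 23 gaps * 1 kHz = 23 kHz
Total = 1536 + 23 = 1559 kHz

1559


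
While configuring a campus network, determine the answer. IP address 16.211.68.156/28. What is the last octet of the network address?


Given: IP = 16.211.68.156, prefix = /28
Subnet mask = 255.255.255.240
Last octet of IP: 156
Last octet of mask: 240
Network last octet = 156 AND 240 = 144

144


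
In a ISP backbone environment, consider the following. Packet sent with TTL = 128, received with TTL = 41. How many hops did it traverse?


Given: initial TTL = 128, received TTL = 41
Hops = initial TTL - received TTL
Hops = 128 - 41 = 87

87


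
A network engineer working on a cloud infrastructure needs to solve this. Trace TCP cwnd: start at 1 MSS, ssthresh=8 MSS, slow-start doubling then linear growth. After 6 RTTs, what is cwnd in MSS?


RTT 0: cwnd = 1 MSS (initial)
RTT 1: cwnd = 2 MSS (slow start, doubled)
RTT 2: cwnd = 4 MSS (slow start, doubled)
RTT 3: cwnd = 8 MSS (slow start, doubled)
RTT 4: cwnd = 9 MSS (congestion avoidance, +1)
RTT 5: cwnd = 10 MSS (congestion avoidance, +1)
RTT 6: cwnd = 11 MSS (congestion avoidance, +1)

11


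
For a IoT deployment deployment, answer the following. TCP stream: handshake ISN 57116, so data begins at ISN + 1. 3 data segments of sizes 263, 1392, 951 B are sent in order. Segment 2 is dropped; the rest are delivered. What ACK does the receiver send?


SYN uses sequence number 57116; first data byte = ISN + 1 = 57117.
Segment 1: SEQ = 57117, len = 263 B, covers [57117, 57379]
Segment 2: SEQ = 57380, len = 1392 B, covers [57380, 58771] [LOST]
Segment 3: SEQ = 58772, len = 951 B, covers [58772, 59722]
In-order data received: bytes [57117, 57379] (segments 1..1).
Segment 2 missing -> gap begins at byte 57380; later segments buffered out of order.
Cumulative ACK = next expected in-order byte = 57117 + 263 = 57380

57380


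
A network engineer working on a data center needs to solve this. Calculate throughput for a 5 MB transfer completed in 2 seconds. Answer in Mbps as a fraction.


Given: file = 5 MB, time = 2 s
File in Mb = 5 * 8 = 40 Mb
Throughput = 40 / 2 Mbps
Throughput = 20 Mbps

20


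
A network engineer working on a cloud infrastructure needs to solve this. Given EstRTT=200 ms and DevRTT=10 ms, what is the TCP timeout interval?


Given: EstRTT = 200 ms, DevRTT = 10 ms
Timeout = EstRTT + 4 * DevRTT
4 * DevRTT = 4 * 10 = 40
Timeout = 200 + 40 = 240 ms

240


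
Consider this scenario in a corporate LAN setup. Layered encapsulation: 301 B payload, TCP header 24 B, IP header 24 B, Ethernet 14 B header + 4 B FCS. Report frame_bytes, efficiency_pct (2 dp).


TCP segment = 301 + 24 = 325 B
IP packet = 325 + 24 = 349 B
Ethernet frame = 349 + 14 + 4 = 367 B
Efficiency = app / frame = 301 / 367 = 0.820163 = 82.0163% -> 82.02% (2 dp)

367, 82.02


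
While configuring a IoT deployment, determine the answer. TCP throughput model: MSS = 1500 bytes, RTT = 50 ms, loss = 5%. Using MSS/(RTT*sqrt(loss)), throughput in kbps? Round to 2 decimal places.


Given: MSS = 1500 bytes, RTT = 50 ms, loss = 5%
RTT in seconds = 50 / 1000 = 0.05
Loss rate = 5% = 0.05
sqrt(loss) = sqrt(0.05) = 0.223606797750
Throughput (bytes/s) = 1500 / (0.05 * 0.223606797750) = 134164.0786
Throughput (kbps) = 134164.0786 * 8 / 1000 = 1073.312629 -> 1073.31 kbps (2 dp)

1073.31


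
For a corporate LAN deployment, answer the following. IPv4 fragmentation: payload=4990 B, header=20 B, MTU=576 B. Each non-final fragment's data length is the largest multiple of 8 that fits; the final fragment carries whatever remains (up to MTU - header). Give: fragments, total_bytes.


Max data per non-final fragment = floor((MTU - header)/8)*8 = floor((576 - 20)/8)*8 = floor(556/8)*8 = 552 B
Final fragment needs no 8-byte alignment: it can carry up to MTU - header = 556 B
Non-final fragments needed = ceil((payload - 556) / 552) = ceil(4434/552) = ceil(8.0326) = 9
Number of fragments = 9 + 1 = 10
Fragment sizes (data): 9 * 552 B + 22 B (last, 22 <= 556 OK)
Total bytes sent = payload + n_frags * header = 4990 + 10*20 = 4990 + 200 = 5190 B

10, 5190


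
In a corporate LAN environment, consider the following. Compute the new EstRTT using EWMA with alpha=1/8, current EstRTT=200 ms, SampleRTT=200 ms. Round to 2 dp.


Given: EstRTT = 200 ms, SampleRTT = 200 ms, alpha = 1/8
New EstRTT = (1 - alpha) * EstRTT + alpha * SampleRTT
(7/8) * 200 = 175
(1/8) * 200 = 25
New EstRTT = 175 + 25 = 200 ms -> 200.00 ms (2 dp)

200.00


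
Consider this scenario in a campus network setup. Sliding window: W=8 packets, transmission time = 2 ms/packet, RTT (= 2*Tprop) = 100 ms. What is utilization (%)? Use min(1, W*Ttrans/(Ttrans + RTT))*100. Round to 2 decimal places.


Given: W = 8, Ttrans = 2 ms, RTT = 100 ms (= 2 * Tprop, Tprop = 50 ms)
Cycle time = Ttrans + RTT = 2 + 100 = 102 ms (first packet sent until its ACK returns)
W * Ttrans = 8 * 2 = 16 ms of sending per cycle
W * Ttrans / (Ttrans + RTT) = 16 / 102 = 0.156863
U = min(1, 0.156863) = 0.156863
U% = 15.69%

15.69


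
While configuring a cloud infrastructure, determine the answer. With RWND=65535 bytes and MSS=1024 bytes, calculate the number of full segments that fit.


Given: RWND = 65535 bytes, MSS = 1024 bytes
Full segments = floor(RWND / MSS)
Full segments = floor(65535 / 1024)
Full segments = floor(63.999) = 63

63


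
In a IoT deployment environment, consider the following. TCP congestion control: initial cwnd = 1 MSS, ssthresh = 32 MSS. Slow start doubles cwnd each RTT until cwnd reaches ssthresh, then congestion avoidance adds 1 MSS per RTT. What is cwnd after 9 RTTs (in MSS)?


RTT 0: cwnd = 1 MSS (initial)
RTT 1: cwnd = 2 MSS (slow start, doubled)
RTT 2: cwnd = 4 MSS (slow start, doubled)
RTT 3: cwnd = 8 MSS (slow start, doubled)
RTT 4: cwnd = 16 MSS (slow start, doubled)
RTT 5: cwnd = 32 MSS (slow start, doubled)
RTT 6: cwnd = 33 MSS (congestion avoidance, +1)
RTT 7: cwnd = 34 MSS (congestion avoidance, +1)
RTT 8: cwnd = 35 MSS (congestion avoidance, +1)
RTT 9: cwnd = 36 MSS (congestion avoidance, +1)

36


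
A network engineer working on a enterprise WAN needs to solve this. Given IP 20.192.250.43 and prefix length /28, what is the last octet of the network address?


Given: IP = 20.192.250.43, prefix = /28
Subnet mask = 255.255.255.240
Last octet of IP: 43
Last octet of mask: 240
Network last octet = 43 AND 240 = 32

32


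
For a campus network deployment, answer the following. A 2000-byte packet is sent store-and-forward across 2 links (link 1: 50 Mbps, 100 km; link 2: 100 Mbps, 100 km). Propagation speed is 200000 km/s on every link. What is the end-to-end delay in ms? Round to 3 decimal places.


Packet = 2000 bytes = 16000 bits. Store-and-forward: sum (t_trans + t_prop) per link.
Link 1: t_trans = 16000/(50*10^6) s = 0.3200 ms; t_prop = 100/200000 s = 0.5000 ms; subtotal = 0.8200 ms
Link 2: t_trans = 16000/(100*10^6) s = 0.1600 ms; t_prop = 100/200000 s = 0.5000 ms; subtotal = 0.6600 ms
End-to-end = 0.8200 + 0.6600 = 1.4800 ms -> 1.480 ms (3 dp)

1.480


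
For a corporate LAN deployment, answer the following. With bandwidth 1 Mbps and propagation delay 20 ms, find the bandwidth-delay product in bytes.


Given: bandwidth = 1 Mbps, delay = 20 ms
BDP in bits = 1 * 10^6 * 20 / 1000
BDP in bits = 20000
BDP in bytes = 20000 / 8 = 2500

2500


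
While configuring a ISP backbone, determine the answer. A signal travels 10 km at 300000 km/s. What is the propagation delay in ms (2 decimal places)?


Given: distance = 10 km, speed = 300000 km/s
Delay = distance / speed = 10 / 300000 seconds
Delay in ms = 10 * 1000 / 300000
Delay = 0.0333 ms
Rounded to 2 dp = 0.03 ms

0.03


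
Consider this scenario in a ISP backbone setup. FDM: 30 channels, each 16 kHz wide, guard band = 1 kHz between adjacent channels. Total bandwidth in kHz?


Given: 30 channels, 16 kHz each, guard = 1 kHz
Channel bandwidth = 30 * 16 = 480 kHz
Guard bands = 29 gaps * 1 kHz = 29 kHz
Total = 480 + 29 = 509 kHz

509


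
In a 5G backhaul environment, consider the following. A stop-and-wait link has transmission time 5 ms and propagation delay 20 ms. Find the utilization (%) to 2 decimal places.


Given: Ttrans = 5 ms, Tprop = 20 ms
RTT = 2 * Tprop = 2 * 20 = 40 ms
U = Ttrans / (Ttrans + RTT)
U = 5 / (5 + 40)
U = 5 / 45 = 0.111111
U% = 11.11%

11.11


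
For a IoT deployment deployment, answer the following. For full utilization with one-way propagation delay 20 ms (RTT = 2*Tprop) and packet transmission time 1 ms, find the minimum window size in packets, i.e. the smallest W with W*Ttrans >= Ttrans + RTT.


Given: Ttrans = 1 ms, RTT = 40 ms (= 2 * Tprop, Tprop = 20 ms)
Time until first ACK returns = Ttrans + RTT = 1 + 40 = 41 ms
Need W * Ttrans >= Ttrans + RTT  ->  W >= (Ttrans + RTT) / Ttrans
(Ttrans + RTT) / Ttrans = 41 / 1 = 41
W_min = ceil(41) = 41

41


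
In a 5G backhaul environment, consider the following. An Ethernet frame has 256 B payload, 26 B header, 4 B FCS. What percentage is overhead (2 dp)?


Given: payload = 256 B, header = 26 B, trailer = 4 B
Overhead bytes = header + trailer = 26 + 4 = 30
Total frame = payload + overhead = 256 + 30 = 286
Overhead % = 30 / 286 * 100 = 10.4895% -> 10.49% (2 dp)

10.49


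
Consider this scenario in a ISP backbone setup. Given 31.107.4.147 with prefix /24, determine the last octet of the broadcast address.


Given: IP = 31.107.4.147, prefix = /24
Host bits = 32 - 24 = 8
Network last octet = 147 AND mask = 0
Host part size = 2^8 - 1 = 255
Broadcast last octet = 0 OR 255 = 255

255


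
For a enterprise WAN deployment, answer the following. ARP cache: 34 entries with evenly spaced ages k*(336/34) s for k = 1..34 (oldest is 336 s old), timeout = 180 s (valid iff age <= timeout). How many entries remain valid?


Ages are k * 336/34 s for k = 1..34 (spacing = 9.8824 s).
Entry k is valid iff k * 336/34 <= 180 iff k <= 34 * 180 / 336 = 18.2143
n_valid = floor(18.2143) = 18
(n_stale = 34 - 18 = 16)

18


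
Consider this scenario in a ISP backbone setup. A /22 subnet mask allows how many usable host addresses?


Given: subnet mask /22
Host bits = 32 - 22 = 10
Total addresses = 2^10 = 1024
Usable hosts = 1024 - 2 (network + broadcast) = 1022

1022


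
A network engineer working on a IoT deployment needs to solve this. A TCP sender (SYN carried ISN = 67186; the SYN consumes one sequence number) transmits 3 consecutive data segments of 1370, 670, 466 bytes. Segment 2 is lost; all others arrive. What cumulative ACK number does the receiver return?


SYN uses sequence number 67186; first data byte = ISN + 1 = 67187.
Segment 1: SEQ = 67187, len = 1370 B, covers [67187, 68556]
Segment 2: SEQ = 68557, len = 670 B, covers [68557, 69226] [LOST]
Segment 3: SEQ = 69227, len = 466 B, covers [69227, 69692]
In-order data received: bytes [67187, 68556] (segments 1..1).
Segment 2 missing -> gap begins at byte 68557; later segments buffered out of order.
Cumulative ACK = next expected in-order byte = 67187 + 1370 = 68557

68557


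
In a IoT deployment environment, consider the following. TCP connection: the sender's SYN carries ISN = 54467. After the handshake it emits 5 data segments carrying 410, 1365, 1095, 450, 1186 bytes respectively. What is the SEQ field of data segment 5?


The SYN occupies sequence number ISN = 54467, so the first data byte is ISN + 1 = 54468.
SEQ of data segment i = (ISN + 1) + sum of payload sizes of segments 1..i-1.
Segment 1: SEQ = 54468, payload = 410 bytes
Segment 2: SEQ = 54878, payload = 1365 bytes
Segment 3: SEQ = 56243, payload = 1095 bytes
Segment 4: SEQ = 57338, payload = 450 bytes
Segment 5: SEQ = 57788, payload = 1186 bytes
SEQ of segment 5 = 54468 + 410 + 1365 + 1095 + 450 = 57788

57788


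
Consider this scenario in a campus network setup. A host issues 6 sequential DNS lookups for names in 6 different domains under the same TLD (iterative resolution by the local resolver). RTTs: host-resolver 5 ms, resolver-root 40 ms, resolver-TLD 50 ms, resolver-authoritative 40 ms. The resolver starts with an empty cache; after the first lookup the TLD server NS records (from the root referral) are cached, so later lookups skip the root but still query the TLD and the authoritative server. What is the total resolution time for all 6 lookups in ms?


Lookup 1 (cold cache): local + root + TLD + auth = 5 + 40 + 50 + 40 = 135 ms
Lookups 2..6 (TLD NS cached -> skip root; new domain -> still ask TLD and auth): local + TLD + auth = 5 + 50 + 40 = 95 ms each
Remaining 5 lookups: 5 * 95 = 475 ms
Total = 135 + 475 = 610 ms

610


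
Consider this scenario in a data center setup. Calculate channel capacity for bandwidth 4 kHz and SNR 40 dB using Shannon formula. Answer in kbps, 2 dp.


Given: B = 4 kHz, SNR = 40 dB
SNR linear = 10^(40/10) = 10000
1 + SNR = 10001
log2(10001) = 13.2878566418
C = 4 * 1000 * 13.2878566418 = 53151.4266 bps
C = 53.151427 kbps -> 53.15 kbps (2 dp)

53.15


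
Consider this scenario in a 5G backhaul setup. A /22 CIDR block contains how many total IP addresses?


Given: CIDR prefix /22
Host bits = 32 - 22 = 10
Total addresses = 2^10 = 1024

1024


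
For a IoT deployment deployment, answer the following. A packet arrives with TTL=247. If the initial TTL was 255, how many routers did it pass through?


Given: initial TTL = 255, received TTL = 247
Hops = initial TTL - received TTL
Hops = 255 - 247 = 8

8


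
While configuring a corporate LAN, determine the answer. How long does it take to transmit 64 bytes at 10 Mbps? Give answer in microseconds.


Given: packet = 64 bytes, bandwidth = 10 Mbps
Packet in bits = 64 * 8 = 512 bits
Bandwidth = 10 * 10^6 = 10000000 bps
Time = 512 / 10000000 seconds
Time in us = 512 * 10^6 / 10000000 = 51.2

51.2
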